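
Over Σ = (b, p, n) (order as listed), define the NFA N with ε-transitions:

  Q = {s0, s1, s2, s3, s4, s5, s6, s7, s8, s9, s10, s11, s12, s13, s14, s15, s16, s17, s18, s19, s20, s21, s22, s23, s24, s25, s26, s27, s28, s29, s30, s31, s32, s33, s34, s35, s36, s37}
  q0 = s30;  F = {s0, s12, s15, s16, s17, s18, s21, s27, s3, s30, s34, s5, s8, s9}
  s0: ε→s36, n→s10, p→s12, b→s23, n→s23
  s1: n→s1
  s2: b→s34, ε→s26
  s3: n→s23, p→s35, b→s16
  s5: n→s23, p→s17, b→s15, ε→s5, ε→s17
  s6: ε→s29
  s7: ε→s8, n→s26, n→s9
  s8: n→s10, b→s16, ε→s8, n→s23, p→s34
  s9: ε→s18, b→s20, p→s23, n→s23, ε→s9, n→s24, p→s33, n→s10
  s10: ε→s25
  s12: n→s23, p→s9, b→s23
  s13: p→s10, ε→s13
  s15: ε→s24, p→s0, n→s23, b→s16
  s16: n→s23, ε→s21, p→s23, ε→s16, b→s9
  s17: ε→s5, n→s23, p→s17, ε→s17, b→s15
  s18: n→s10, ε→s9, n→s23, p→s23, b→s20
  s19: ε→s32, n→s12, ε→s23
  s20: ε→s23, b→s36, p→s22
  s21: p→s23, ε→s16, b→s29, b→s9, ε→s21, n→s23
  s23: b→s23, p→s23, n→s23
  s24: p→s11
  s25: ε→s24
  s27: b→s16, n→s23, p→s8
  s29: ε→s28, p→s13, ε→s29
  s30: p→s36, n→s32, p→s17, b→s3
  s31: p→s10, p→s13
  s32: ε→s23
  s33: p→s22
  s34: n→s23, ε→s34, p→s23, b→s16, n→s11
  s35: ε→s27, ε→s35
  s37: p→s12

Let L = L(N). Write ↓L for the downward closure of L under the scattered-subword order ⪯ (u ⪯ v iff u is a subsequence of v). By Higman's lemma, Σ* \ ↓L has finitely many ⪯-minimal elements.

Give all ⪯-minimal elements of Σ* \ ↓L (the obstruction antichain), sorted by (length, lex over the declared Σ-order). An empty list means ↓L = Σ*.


Antichain: [n, bbp, bbbb, pbpb, bpppp].

|Q|=38, |F|=14, |δ|=97 (29 ε).
min D↑ (12 st, q0=0, F={3}): 0:b→1,p→2,n→3 1:b→4,p→5,n→3 2:b→6,p→2,n→3 3:b→3,p→3,n→3 4:b→7,p→3,n→3 5:b→4,p→8,n→3 6:b→4,p→9,n→3 7:b→3,p→3,n→3 8:b→4,p→10,n→3 9:b→3,p→11,n→3 10:b→4,p→3,n→3 11:b→3,p→7,n→3 (ε-aug+det+¬).
'n': |S_i|=[28, 6] end={s10,s11,s23,s24,s25,s32} ∉↓L; 1/1 deletions ∈↓L.
'bbp': run [28, 24, 16, 8] end={s10,s11,s13,s22,s23,s24,s25,s33} rej; 3/3 single-dels accept.
'bbbb': |S_i|=[28, 24, 16, 14, 4] end={s20,s22,s23,s36} ∉↓L; 4/4 single-dels accept.
'pbpb': run [28, 25, 19, 14, 4] end={s20,s22,s23,s36} — reject; 4/4 single-dels accept.
'bpppp': N↓-sim [28, 24, 22, 19, 17, 8] end={s10,s11,s13,s22,s23,s24,s25,s33} ∉↓L; 5/5 del acc.
5 obstructions.


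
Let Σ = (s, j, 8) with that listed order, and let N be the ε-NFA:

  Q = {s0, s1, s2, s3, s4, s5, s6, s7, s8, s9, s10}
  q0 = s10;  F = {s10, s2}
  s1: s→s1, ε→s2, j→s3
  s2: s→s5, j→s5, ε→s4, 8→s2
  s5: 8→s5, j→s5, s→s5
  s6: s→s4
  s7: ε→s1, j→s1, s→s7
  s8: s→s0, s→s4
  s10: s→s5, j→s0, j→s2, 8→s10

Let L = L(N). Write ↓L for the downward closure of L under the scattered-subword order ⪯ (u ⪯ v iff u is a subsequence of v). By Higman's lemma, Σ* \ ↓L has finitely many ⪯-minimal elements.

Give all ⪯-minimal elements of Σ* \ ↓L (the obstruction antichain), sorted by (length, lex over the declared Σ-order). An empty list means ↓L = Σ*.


|Q|=11, |F|=2, |δ|=20 (3 ε).
min D↑ (3 st, q0=0, F={1}): 0:s→1,j→2,8→0 1:s→1,j→1,8→1 2:s→1,j→1,8→2.
's': |S_i|=[5, 1] end={s5} rej; 1/1 single-dels accept.
'jj': |S_i|=[5, 4, 1] end={s5} — reject; 2/2 deletions ∈↓L.
2 obstructions.

A = [s, jj].


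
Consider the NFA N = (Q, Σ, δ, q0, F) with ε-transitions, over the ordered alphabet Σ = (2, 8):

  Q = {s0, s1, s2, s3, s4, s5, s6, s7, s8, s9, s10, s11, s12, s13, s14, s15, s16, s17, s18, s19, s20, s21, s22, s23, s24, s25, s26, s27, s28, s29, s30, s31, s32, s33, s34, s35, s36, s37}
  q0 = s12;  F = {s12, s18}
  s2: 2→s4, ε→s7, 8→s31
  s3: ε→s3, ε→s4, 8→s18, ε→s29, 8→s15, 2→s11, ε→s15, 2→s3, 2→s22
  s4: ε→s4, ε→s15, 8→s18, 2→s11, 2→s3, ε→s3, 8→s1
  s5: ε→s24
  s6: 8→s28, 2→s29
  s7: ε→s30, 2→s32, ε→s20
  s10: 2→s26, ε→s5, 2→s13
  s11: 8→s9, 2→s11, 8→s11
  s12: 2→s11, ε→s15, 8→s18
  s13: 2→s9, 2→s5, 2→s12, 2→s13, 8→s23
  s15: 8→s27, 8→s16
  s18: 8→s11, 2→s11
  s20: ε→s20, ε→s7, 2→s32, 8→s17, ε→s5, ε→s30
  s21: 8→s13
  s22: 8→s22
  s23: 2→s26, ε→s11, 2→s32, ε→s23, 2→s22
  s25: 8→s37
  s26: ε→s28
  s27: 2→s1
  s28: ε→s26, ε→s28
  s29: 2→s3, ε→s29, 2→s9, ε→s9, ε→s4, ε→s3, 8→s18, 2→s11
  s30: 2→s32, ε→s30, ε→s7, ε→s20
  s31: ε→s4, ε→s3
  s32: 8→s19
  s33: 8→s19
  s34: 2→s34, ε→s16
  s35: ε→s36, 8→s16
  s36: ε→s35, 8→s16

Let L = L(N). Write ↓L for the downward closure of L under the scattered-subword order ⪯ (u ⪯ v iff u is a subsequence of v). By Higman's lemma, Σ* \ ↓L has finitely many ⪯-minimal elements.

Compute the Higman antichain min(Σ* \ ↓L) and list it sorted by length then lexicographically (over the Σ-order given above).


|Q|=38, |F|=2, |δ|=83 (34 ε).
min D↑ (3 st, q0=0, F={1}): 0:2→1,8→2 1:2→1,8→1 2:2→1,8→1 (ε-aug+det+¬).
'2': N↓-sim [8, 3] end={s1,s11,s9} ∉↓L; 1/1 single-dels accept.
'88': run [8, 6, 2] end={s11,s9} — reject; 2/2 deletions ∈↓L.
2 words, ⪯-incomp.

Antichain: [2, 88].


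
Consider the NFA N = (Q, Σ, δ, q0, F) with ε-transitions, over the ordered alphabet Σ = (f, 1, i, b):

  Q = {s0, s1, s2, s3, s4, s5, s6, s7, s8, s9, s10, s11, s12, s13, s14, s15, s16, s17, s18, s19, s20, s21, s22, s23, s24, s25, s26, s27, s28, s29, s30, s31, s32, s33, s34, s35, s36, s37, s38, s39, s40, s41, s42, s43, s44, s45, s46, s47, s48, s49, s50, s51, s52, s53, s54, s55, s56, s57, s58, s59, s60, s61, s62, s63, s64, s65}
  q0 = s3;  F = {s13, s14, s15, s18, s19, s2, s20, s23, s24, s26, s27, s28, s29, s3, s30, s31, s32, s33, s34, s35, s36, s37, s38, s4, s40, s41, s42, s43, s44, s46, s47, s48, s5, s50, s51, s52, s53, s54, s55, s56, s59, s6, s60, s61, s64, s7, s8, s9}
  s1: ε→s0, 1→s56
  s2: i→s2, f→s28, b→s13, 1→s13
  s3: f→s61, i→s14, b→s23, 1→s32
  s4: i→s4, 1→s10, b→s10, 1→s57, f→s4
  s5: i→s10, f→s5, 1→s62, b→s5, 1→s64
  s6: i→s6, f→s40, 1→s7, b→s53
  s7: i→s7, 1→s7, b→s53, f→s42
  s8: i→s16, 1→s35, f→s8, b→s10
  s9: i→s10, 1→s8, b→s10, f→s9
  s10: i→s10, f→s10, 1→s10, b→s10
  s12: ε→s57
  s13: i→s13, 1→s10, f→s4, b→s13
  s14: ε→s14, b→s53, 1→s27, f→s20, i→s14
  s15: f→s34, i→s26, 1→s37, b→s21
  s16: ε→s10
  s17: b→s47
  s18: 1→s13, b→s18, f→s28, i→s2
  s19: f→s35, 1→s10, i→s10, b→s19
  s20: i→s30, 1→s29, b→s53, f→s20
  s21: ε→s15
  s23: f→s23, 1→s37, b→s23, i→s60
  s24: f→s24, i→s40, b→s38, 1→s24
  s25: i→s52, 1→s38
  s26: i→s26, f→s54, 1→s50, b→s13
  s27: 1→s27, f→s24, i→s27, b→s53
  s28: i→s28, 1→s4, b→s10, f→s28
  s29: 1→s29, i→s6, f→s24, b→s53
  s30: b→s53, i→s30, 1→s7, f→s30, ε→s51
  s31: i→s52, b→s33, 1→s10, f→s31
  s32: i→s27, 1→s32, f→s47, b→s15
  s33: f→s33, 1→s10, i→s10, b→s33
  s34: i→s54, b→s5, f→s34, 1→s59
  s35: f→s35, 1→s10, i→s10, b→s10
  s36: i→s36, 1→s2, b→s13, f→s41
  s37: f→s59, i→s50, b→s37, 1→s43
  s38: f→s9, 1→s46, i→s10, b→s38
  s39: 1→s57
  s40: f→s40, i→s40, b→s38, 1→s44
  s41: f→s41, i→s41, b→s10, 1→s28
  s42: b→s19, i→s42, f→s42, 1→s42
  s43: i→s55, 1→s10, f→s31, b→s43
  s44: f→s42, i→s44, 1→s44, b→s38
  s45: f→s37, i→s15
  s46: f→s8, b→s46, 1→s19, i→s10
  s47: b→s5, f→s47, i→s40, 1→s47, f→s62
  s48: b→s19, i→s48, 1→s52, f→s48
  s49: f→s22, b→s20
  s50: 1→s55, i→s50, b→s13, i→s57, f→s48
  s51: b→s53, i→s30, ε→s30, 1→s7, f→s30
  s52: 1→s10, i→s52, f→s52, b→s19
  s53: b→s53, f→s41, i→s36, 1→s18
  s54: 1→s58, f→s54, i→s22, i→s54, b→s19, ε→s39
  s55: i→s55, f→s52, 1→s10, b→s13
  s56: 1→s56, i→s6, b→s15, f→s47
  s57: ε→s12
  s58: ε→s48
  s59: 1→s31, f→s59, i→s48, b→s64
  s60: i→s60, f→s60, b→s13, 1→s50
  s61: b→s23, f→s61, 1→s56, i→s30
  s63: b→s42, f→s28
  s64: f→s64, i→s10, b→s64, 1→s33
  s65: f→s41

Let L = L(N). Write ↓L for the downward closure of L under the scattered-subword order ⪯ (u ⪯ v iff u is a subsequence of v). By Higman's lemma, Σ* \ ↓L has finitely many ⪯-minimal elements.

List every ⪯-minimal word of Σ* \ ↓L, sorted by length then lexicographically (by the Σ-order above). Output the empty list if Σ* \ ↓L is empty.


|Q|=66, |F|=48, |δ|=223 (10 ε).
min D↑ (48 st, q0=0, F={33}): 0:f→1,1→2,i→3,b→4 1:f→1,1→5,i→6,b→4 2:f→7,1→2,i→8,b→9 3:f→10,1→8,i→3,b→11 4:f→4,1→12,i→13,b→4 5:f→7,1→5,i→14,b→9 6:f→6,1→15,i→6,b→11 7:f→7,1→7,i→16,b→17 8:f→18,1→8,i→8,b→11 9:f→19,1→12,i→20,b→9 10:f→10,1→21,i→6,b→11 11:f→22,1→23,i→24,b→11 12:f→25,1→26,i→27,b→12 13:f→13,1→27,i→13,b→28 14:f→16,1→15,i→14,b→11 15:f→29,1→15,i→15,b→11 16:f→16,1→30,i→16,b→31 17:f→17,1→32,i→33,b→17 18:f→18,1→18,i→16,b→31 19:f→19,1→25,i→34,b→17 20:f→34,1→27,i→20,b→28 21:f→18,1→21,i→14,b→11 22:f→22,1→35,i→22,b→33 23:f→35,1→28,i→36,b→23 24:f→22,1→36,i→24,b→28 25:f→25,1→37,i→38,b→32 26:f→37,1→33,i→39,b→26 27:f→38,1→39,i→27,b→28 28:f→40,1→33,i→28,b→28 29:f→29,1→29,i→29,b→41 30:f→29,1→30,i→30,b→31 31:f→42,1→43,i→33,b→31 32:f→32,1→44,i→33,b→32 33:f→33,1→33,i→33,b→33 34:f→34,1→38,i→34,b→41 35:f→35,1→40,i→35,b→33 36:f→35,1→28,i→36,b→28 37:f→37,1→33,i→45,b→44 38:f→38,1→45,i→38,b→41 39:f→45,1→33,i→39,b→28 40:f→40,1→33,i→40,b→33 41:f→46,1→33,i→33,b→41 42:f→42,1→47,i→33,b→33 43:f→47,1→41,i→33,b→43 44:f→44,1→33,i→33,b→44 45:f→45,1→33,i→45,b→41 46:f→46,1→33,i→33,b→33 47:f→47,1→46,i→33,b→33 [Hopcroft].
'1fbi': run [57, 49, 31, 12, 2] end={s10,s16} rej; 4/4 deletions ∈↓L.
'ibfb': run [57, 40, 18, 10, 1] end={s10} ∉↓L; 4/4 single-dels accept.
'b111': N↓-sim [57, 40, 25, 12, 3] end={s10,s12,s57} ∉↓L; 4/4 single-dels accept.
'bib1': |S_i|=[57, 40, 22, 7, 3] end={s10,s12,s57} — reject; 4/4 deletions ∈↓L.
'fi1fb1': N↓-sim [57, 53, 35, 26, 14, 3, 1] end={s10} ∉↓L; 6/6 deletions ∈↓L.
5 obstructions.

A = [1fbi, ibfb, b111, bib1, fi1fb1].


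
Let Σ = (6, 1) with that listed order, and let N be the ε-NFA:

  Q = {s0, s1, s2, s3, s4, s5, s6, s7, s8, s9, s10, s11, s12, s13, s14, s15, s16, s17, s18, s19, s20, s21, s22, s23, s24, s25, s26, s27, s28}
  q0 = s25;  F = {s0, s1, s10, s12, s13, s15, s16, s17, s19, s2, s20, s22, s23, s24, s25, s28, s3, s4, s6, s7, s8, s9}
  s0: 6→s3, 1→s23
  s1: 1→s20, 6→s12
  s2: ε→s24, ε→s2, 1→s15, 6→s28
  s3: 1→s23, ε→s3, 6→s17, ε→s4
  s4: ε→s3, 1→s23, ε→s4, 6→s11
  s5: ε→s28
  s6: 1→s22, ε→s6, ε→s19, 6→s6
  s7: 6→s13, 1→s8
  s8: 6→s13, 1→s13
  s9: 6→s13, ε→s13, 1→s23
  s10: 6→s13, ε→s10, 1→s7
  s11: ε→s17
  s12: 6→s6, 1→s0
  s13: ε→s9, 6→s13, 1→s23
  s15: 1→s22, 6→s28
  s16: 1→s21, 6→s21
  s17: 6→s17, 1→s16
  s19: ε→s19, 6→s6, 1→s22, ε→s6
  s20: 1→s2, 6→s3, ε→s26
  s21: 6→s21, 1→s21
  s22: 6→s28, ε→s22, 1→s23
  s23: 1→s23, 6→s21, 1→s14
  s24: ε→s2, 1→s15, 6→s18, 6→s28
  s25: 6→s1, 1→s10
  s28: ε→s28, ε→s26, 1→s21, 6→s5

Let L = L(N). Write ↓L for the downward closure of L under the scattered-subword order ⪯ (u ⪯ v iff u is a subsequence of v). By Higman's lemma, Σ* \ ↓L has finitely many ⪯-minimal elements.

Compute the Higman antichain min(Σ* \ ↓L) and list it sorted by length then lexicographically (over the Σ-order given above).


min(Σ*\↓L) = [1616, 66116, 61161, 666161, 616611, 111116].

|Q|=29, |F|=22, |δ|=68 (20 ε).
min D↑ (19 st, q0=0, F={17}): 0:6→1,1→2 1:6→3,1→4 2:6→5,1→6 3:6→7,1→8 4:6→9,1→10 5:6→5,1→11 6:6→5,1→12 7:6→7,1→13 8:6→9,1→11 9:6→14,1→11 10:6→15,1→16 11:6→17,1→11 12:6→5,1→5 13:6→15,1→11 14:6→14,1→18 15:6→15,1→17 16:6→15,1→13 17:6→17,1→17 18:6→17,1→17.
'1616': N↓-sim [28, 23, 14, 4, 1] end={s21} ∉↓L; 4/4 deletions ∈↓L.
'66116': N↓-sim [28, 24, 19, 13, 4, 1] end={s21} rej; 5/5 single-dels accept.
'61161': |S_i|=[28, 24, 18, 12, 5, 1] end={s21} rej; 5/5 deletions ∈↓L.
'666161': |S_i|=[28, 24, 19, 16, 8, 4, 1] end={s21} rej; 6/6 single-dels accept.
'616611': |S_i|=[28, 24, 18, 12, 7, 2, 1] end={s21} rej; 6/6 single-dels accept.
'111116': run [28, 23, 16, 11, 9, 3, 1] end={s21} — reject; 6/6 deletions ∈↓L.
6 minimals (antichain).


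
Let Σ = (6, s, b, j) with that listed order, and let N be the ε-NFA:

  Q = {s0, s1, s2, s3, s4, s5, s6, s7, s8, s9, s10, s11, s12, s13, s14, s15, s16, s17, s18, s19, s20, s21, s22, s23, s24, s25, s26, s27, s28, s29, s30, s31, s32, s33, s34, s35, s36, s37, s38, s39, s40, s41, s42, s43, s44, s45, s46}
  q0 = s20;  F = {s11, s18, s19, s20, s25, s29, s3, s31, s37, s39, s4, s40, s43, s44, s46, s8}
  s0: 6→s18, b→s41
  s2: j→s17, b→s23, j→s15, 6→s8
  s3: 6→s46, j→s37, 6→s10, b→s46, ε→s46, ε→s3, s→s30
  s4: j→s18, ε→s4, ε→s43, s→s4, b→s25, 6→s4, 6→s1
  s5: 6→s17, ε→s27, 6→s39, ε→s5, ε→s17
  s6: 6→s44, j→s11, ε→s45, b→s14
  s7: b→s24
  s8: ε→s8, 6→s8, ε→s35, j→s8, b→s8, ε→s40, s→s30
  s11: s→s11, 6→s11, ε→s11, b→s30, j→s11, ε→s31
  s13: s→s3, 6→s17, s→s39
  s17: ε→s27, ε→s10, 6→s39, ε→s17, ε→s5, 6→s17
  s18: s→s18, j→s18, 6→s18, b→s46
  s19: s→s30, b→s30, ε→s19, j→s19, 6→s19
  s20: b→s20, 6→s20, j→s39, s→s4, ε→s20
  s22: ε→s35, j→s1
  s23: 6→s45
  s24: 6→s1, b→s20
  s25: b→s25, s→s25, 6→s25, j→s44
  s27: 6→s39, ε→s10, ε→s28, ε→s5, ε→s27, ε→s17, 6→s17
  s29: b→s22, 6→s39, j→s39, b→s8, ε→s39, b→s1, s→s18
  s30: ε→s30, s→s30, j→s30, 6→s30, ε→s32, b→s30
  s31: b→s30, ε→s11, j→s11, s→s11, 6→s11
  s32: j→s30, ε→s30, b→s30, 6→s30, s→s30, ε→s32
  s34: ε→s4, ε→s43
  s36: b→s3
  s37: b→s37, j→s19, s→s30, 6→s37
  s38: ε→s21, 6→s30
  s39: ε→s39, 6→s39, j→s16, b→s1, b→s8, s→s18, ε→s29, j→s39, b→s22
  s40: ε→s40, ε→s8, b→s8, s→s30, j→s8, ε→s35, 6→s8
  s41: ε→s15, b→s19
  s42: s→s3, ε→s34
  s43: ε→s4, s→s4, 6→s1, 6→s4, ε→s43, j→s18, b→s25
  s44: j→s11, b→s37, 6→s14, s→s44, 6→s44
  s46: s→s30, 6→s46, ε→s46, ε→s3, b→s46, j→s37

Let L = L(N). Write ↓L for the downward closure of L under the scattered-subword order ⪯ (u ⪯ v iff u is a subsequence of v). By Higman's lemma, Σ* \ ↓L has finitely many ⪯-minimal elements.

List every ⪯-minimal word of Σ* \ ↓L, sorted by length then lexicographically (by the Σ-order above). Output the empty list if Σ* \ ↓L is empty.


A = [jbs, sbjjb].

|Q|=47, |F|=16, |δ|=153 (45 ε).
min D↑ (12 st, q0=0, F={8}): 0:6→0,s→1,b→0,j→2 1:6→1,s→1,b→3,j→4 2:6→2,s→4,b→5,j→2 3:6→3,s→3,b→3,j→6 4:6→4,s→4,b→7,j→4 5:6→5,s→8,b→5,j→5 6:6→6,s→6,b→9,j→10 7:6→7,s→8,b→7,j→9 8:6→8,s→8,b→8,j→8 9:6→9,s→8,b→9,j→11 10:6→10,s→10,b→8,j→10 11:6→11,s→8,b→8,j→11.
'jbs': run [24, 20, 12, 2] end={s30,s32} rej; 3/3 del acc.
'sbjjb': |S_i|=[24, 16, 12, 8, 5, 2] end={s30,s32} rej; 5/5 deletions ∈↓L.
2 obstructions.


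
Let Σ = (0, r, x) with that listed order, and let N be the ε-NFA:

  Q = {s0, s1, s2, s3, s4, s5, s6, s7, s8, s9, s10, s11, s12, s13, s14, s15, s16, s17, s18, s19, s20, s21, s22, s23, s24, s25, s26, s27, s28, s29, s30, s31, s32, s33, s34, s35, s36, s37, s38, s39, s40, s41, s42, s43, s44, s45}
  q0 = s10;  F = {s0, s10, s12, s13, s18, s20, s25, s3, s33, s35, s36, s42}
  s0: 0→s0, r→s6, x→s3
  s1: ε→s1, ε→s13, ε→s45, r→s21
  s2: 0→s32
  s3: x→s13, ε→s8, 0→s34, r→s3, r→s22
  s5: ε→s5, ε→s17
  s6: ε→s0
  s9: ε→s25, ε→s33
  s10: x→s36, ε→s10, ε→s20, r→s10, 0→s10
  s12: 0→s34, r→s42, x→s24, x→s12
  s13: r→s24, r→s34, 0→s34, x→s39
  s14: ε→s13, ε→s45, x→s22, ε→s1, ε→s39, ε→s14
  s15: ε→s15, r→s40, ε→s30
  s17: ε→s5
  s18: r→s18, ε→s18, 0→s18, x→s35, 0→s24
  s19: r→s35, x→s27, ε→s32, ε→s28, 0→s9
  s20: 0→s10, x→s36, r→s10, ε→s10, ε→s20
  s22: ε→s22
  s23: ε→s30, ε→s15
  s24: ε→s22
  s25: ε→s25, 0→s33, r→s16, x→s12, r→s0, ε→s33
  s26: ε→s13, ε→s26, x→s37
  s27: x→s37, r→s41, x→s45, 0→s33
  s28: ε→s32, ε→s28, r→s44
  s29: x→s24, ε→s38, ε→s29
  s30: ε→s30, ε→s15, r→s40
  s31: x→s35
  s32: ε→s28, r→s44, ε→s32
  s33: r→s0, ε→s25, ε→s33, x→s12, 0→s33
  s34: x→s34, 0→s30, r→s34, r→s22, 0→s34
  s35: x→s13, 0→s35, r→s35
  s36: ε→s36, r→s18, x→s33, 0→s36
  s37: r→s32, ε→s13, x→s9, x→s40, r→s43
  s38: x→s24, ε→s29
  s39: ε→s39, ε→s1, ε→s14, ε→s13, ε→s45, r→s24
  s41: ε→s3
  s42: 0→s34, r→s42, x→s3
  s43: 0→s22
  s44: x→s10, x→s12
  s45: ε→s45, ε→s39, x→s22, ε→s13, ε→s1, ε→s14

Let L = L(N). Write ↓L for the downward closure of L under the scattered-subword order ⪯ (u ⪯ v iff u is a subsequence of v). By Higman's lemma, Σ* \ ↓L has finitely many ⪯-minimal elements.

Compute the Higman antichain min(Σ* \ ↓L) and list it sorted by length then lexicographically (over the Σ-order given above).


Antichain: [xxx0, xrxxr].

|Q|=46, |F|=12, |δ|=129 (56 ε).
min D↑ (11 st, q0=0, F={9}): 0:0→0,r→0,x→1 1:0→1,r→2,x→3 2:0→2,r→2,x→4 3:0→3,r→5,x→6 4:0→4,r→4,x→7 5:0→5,r→5,x→8 6:0→9,r→10,x→6 7:0→9,r→9,x→7 8:0→9,r→8,x→7 9:0→9,r→9,x→9 10:0→9,r→10,x→8.
'xxx0': N↓-sim [26, 24, 22, 16, 5] end={s15,s22,s30,s34,s40} ∉↓L; 4/4 del acc.
'xrxxr': run [26, 24, 20, 15, 12, 7] end={s15,s21,s22,s24,s30,s34,s40} ∉↓L; 5/5 deletions ∈↓L.
2 words, ⪯-incomp.


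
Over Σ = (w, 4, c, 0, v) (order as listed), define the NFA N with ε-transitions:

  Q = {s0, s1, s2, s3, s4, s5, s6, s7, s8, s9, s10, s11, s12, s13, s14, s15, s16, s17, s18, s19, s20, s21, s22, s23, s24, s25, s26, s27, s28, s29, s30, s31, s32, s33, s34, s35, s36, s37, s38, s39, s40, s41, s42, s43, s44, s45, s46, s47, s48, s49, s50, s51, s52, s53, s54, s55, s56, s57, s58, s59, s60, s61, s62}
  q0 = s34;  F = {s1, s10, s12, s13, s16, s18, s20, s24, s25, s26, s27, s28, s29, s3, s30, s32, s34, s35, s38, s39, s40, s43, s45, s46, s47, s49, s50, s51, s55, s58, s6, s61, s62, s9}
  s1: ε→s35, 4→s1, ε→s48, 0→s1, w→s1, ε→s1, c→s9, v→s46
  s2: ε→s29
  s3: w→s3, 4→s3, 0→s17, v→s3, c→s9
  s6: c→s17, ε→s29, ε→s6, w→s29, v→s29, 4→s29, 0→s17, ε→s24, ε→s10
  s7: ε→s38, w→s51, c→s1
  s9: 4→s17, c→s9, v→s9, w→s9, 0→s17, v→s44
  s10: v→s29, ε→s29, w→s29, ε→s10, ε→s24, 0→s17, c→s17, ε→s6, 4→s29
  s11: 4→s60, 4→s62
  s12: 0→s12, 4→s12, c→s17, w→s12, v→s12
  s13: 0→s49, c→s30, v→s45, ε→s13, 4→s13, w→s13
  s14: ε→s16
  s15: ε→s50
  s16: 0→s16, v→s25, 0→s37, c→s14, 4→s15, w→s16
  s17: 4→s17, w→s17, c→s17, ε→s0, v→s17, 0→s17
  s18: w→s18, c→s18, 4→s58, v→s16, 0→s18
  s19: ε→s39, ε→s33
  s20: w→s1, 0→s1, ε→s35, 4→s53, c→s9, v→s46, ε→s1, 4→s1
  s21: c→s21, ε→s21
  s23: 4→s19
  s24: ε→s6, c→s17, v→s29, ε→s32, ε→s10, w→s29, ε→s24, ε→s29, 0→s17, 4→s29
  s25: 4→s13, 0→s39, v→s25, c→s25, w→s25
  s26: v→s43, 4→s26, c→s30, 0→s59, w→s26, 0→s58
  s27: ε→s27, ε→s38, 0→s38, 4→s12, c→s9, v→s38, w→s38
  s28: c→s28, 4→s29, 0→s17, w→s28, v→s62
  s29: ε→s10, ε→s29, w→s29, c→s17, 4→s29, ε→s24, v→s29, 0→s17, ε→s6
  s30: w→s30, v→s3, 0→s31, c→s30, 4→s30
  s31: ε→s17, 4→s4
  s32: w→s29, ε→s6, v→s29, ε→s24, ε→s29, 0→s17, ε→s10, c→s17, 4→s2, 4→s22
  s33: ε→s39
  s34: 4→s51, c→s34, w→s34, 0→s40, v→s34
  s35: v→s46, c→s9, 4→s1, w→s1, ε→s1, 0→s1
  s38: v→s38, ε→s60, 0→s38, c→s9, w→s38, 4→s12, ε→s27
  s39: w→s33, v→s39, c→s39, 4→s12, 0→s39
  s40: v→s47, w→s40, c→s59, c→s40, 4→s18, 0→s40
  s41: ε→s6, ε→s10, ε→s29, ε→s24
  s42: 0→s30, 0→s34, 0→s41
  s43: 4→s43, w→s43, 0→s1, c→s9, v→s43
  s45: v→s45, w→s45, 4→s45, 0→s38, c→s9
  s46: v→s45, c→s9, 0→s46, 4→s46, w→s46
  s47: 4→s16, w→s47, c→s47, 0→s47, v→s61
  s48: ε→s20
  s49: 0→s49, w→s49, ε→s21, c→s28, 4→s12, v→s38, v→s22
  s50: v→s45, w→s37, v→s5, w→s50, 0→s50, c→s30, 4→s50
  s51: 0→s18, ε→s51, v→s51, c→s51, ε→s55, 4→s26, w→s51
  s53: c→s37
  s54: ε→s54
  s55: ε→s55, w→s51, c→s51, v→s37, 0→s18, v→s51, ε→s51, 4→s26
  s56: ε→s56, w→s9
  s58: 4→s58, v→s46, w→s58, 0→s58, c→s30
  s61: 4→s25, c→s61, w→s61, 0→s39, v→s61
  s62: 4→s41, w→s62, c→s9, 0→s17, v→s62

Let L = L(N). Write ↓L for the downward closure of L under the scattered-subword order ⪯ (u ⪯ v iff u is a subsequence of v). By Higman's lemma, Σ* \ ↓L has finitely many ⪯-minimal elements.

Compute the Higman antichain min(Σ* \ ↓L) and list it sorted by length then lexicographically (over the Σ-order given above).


min(Σ*\↓L) = [44c0, 44vc4, 0vv04c].

|Q|=63, |F|=34, |δ|=251 (54 ε).
min D↑ (27 st, q0=0, F={11}): 0:w→0,4→1,c→0,0→2,v→0 1:w→1,4→3,c→1,0→4,v→1 2:w→2,4→4,c→2,0→2,v→5 3:w→3,4→3,c→6,0→7,v→8 4:w→4,4→7,c→4,0→4,v→9 5:w→5,4→9,c→5,0→5,v→10 6:w→6,4→6,c→6,0→11,v→12 7:w→7,4→7,c→6,0→7,v→13 8:w→8,4→8,c→14,0→15,v→8 9:w→9,4→16,c→9,0→9,v→17 10:w→10,4→17,c→10,0→18,v→10 11:w→11,4→11,c→11,0→11,v→11 12:w→12,4→12,c→14,0→11,v→12 13:w→13,4→13,c→14,0→13,v→19 14:w→14,4→11,c→14,0→11,v→14 15:w→15,4→15,c→14,0→15,v→13 16:w→16,4→16,c→6,0→16,v→19 17:w→17,4→20,c→17,0→18,v→17 18:w→18,4→21,c→18,0→18,v→18 19:w→19,4→19,c→14,0→22,v→19 20:w→20,4→20,c→6,0→23,v→19 21:w→21,4→21,c→11,0→21,v→21 22:w→22,4→21,c→14,0→22,v→22 23:w→23,4→21,c→24,0→23,v→22 24:w→24,4→25,c→24,0→11,v→26 25:w→25,4→25,c→11,0→11,v→25 26:w→26,4→25,c→14,0→11,v→26 (ε-aug+det+¬).
'44c0': N↓-sim [52, 48, 40, 20, 4] end={s0,s17,s31,s4} rej; 4/4 single-dels accept.
'44vc4': |S_i|=[52, 48, 40, 28, 5, 2] end={s0,s17} — reject; 5/5 deletions ∈↓L.
'0vv04c': |S_i|=[52, 47, 38, 31, 24, 12, 2] end={s0,s17} — reject; 6/6 single-dels accept.
3 obstructions.


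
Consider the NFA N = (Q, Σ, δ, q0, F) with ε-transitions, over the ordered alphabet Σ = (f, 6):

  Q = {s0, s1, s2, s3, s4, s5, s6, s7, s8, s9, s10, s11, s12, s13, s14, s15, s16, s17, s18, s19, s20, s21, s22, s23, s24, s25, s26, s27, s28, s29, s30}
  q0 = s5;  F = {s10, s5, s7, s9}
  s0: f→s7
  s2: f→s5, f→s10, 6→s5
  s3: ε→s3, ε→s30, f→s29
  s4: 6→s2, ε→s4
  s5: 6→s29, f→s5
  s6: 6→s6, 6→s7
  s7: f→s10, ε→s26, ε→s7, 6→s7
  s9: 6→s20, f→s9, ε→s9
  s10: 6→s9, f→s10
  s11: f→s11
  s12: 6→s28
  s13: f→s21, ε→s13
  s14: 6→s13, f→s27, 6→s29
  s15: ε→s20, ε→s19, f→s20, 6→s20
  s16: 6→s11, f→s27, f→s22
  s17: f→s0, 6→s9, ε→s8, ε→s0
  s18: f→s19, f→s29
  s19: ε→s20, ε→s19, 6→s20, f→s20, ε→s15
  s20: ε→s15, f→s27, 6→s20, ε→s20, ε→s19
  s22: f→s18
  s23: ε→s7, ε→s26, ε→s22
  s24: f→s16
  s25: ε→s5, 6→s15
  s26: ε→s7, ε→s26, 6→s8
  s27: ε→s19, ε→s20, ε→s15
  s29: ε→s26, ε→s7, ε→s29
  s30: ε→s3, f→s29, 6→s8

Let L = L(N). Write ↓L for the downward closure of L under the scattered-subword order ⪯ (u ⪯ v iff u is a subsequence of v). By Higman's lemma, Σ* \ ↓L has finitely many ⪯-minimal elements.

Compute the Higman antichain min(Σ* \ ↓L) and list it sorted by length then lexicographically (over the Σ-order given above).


A = [6f66].

|Q|=31, |F|=4, |δ|=71 (30 ε).
min D↑ (5 st, q0=0, F={4}): 0:f→0,6→1 1:f→2,6→1 2:f→2,6→3 3:f→3,6→4 4:f→4,6→4 (ε-aug+det+¬).
'6f66': N↓-sim [11, 10, 6, 5, 4] end={s15,s19,s20,s27} rej; 4/4 single-dels accept.
1 obstructions.


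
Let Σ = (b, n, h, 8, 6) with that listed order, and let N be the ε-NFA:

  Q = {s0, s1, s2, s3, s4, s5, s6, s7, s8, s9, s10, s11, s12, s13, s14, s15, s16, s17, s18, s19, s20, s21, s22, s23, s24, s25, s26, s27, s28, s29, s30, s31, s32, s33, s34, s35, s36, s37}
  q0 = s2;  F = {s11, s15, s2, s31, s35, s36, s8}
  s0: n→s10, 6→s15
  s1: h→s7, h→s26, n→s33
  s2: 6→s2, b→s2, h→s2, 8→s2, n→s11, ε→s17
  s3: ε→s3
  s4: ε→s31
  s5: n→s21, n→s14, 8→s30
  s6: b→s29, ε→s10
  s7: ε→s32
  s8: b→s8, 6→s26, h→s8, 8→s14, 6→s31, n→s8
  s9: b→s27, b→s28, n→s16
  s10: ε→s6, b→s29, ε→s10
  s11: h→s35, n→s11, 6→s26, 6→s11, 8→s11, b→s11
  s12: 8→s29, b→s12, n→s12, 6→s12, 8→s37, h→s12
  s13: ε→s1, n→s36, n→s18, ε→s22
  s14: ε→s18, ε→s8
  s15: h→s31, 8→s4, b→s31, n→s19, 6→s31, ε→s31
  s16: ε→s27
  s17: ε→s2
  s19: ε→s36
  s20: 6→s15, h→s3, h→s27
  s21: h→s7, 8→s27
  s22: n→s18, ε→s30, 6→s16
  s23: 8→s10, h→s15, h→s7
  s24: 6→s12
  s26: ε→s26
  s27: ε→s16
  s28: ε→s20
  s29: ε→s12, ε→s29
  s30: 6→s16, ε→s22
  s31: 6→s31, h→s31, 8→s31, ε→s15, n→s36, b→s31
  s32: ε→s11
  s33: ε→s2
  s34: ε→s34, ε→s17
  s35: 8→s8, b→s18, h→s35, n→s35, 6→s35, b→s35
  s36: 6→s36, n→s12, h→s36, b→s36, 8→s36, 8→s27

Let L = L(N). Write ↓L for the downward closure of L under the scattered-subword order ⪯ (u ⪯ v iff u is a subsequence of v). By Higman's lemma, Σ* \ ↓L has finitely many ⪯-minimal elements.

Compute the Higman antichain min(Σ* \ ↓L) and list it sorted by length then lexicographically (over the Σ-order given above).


|Q|=38, |F|=7, |δ|=99 (27 ε).
min D↑ (7 st, q0=0, F={6}): 0:b→0,n→1,h→0,8→0,6→0 1:b→1,n→1,h→2,8→1,6→1 2:b→2,n→2,h→2,8→3,6→2 3:b→3,n→3,h→3,8→3,6→4 4:b→4,n→5,h→4,8→4,6→4 5:b→5,n→6,h→5,8→5,6→5 6:b→6,n→6,h→6,8→6,6→6.
'nh86nn': N↓-sim [18, 16, 15, 14, 11, 7, 3] end={s12,s29,s37} — reject; 6/6 single-dels accept.
1 minimals (antichain).

Antichain: [nh86nn].


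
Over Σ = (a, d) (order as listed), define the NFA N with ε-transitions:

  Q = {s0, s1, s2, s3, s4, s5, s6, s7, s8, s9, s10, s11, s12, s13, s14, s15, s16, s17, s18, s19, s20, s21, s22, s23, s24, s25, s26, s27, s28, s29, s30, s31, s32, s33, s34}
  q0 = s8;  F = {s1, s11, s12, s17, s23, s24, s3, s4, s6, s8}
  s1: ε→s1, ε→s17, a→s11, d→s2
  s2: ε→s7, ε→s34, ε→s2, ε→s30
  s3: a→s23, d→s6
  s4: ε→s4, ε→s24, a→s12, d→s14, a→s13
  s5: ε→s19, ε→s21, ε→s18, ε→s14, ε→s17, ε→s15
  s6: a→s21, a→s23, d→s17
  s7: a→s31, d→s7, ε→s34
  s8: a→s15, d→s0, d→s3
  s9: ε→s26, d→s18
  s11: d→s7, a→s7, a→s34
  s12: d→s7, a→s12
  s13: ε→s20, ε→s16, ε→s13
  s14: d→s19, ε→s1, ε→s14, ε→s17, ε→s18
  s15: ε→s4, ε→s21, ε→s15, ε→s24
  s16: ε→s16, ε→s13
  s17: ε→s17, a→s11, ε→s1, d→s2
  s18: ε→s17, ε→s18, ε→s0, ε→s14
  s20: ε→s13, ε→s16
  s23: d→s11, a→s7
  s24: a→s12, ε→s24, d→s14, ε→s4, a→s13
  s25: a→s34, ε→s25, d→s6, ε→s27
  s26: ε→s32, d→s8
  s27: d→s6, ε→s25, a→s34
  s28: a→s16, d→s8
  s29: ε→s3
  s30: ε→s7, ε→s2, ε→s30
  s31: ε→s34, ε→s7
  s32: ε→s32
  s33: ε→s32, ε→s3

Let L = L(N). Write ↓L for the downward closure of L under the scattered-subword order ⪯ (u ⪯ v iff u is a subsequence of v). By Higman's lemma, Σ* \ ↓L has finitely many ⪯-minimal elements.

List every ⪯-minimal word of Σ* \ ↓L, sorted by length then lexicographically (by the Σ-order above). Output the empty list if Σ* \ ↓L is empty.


Antichain: [aad, add, daa, dddd].

|Q|=35, |F|=10, |δ|=88 (52 ε).
min D↑ (9 st, q0=0, F={7}): 0:a→1,d→2 1:a→3,d→4 2:a→5,d→6 3:a→3,d→7 4:a→8,d→7 5:a→7,d→8 6:a→5,d→4 7:a→7,d→7 8:a→7,d→7 [Hopcroft].
'aad': run [24, 21, 8, 3] end={s31,s34,s7} ∉↓L; 3/3 single-dels accept.
'add': N↓-sim [24, 21, 12, 6] end={s19,s2,s30,s31,s34,s7} — reject; 3/3 single-dels accept.
'daa': run [24, 16, 6, 3] end={s31,s34,s7} rej; 3/3 deletions ∈↓L.
'dddd': |S_i|=[24, 16, 12, 8, 5] end={s2,s30,s31,s34,s7} — reject; 4/4 del acc.
4 words, ⪯-incomp.


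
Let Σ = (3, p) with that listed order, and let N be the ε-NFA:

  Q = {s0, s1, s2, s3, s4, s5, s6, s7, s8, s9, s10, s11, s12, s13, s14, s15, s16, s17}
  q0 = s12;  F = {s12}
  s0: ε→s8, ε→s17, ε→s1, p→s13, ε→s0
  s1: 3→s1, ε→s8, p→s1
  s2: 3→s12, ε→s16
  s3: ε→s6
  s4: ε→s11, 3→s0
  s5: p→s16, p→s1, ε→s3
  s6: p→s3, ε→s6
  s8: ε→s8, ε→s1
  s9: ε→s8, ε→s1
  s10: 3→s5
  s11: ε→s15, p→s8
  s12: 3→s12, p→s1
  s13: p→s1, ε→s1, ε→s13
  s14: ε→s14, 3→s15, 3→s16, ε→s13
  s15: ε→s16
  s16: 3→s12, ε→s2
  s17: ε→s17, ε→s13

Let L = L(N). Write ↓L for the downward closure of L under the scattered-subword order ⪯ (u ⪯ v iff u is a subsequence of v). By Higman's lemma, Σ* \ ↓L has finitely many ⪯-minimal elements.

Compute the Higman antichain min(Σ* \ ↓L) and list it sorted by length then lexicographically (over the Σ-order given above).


min(Σ*\↓L) = [p].

|Q|=18, |F|=1, |δ|=39 (23 ε).
min D↑ (2 st, q0=0, F={1}): 0:3→0,p→1 1:3→1,p→1.
'p': |S_i|=[3, 2] end={s1,s8} — reject; 1/1 del acc.
1 words, ⪯-incomp.


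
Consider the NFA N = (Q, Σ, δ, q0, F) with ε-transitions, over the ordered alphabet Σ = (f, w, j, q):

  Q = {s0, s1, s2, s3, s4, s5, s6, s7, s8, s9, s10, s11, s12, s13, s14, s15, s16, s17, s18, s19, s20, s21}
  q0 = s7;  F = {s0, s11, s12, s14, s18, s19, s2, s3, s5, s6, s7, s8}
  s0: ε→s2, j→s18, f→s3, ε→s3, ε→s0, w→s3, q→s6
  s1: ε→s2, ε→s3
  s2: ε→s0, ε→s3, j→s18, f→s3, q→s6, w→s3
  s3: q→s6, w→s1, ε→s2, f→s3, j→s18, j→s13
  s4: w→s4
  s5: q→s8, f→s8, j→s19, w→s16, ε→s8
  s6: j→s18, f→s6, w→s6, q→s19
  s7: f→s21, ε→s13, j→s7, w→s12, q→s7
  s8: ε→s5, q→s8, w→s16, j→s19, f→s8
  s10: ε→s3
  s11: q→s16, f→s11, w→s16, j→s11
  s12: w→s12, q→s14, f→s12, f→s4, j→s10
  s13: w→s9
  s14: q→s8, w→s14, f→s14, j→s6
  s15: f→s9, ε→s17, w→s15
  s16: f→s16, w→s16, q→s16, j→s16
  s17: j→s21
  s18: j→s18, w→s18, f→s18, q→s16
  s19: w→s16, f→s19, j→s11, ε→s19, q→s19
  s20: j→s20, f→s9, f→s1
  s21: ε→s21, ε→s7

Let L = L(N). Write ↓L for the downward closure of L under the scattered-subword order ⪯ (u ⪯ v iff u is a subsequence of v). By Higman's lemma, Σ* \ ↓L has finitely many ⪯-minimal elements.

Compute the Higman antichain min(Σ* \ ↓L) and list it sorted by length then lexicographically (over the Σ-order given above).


|Q|=22, |F|=12, |δ|=78 (16 ε).
min D↑ (10 st, q0=0, F={7}): 0:f→0,w→1,j→0,q→0 1:f→1,w→1,j→2,q→3 2:f→2,w→2,j→4,q→5 3:f→3,w→3,j→5,q→6 4:f→4,w→4,j→4,q→7 5:f→5,w→5,j→4,q→8 6:f→6,w→7,j→8,q→6 7:f→7,w→7,j→7,q→7 8:f→8,w→7,j→9,q→8 9:f→9,w→7,j→9,q→7 (ε-aug+det+¬).
'wjjq': |S_i|=[19, 17, 12, 5, 1] end={s16} rej; 4/4 single-dels accept.
'wqqw': |S_i|=[19, 17, 8, 5, 1] end={s16} — reject; 4/4 del acc.
2 obstructions.

A = [wjjq, wqqw].


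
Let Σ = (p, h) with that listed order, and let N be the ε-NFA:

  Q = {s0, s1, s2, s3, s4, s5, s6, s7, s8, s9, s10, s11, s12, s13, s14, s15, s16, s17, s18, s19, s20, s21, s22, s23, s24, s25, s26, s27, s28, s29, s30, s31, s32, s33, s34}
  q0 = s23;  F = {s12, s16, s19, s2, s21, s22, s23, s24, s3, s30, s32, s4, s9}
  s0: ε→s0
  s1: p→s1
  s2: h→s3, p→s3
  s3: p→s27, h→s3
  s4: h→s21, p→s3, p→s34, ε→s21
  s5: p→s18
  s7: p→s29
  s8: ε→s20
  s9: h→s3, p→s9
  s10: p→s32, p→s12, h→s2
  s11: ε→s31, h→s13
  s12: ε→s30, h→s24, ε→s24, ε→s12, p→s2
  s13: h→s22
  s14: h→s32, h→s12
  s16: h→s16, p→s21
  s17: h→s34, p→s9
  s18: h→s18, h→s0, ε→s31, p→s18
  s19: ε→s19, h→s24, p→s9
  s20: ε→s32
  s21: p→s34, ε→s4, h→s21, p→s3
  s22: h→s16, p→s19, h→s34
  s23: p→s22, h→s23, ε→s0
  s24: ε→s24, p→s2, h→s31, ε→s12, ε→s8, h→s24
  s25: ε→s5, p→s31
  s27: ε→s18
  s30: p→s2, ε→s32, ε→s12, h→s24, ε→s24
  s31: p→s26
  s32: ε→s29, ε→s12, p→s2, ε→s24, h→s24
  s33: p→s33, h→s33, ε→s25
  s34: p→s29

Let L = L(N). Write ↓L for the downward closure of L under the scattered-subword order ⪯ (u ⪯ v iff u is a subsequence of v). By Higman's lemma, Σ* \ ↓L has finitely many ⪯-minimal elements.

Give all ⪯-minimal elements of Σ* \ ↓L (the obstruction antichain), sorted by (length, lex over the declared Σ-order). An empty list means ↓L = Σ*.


|Q|=35, |F|=13, |δ|=74 (24 ε).
min D↑ (10 st, q0=0, F={9}): 0:p→1,h→0 1:p→2,h→3 2:p→4,h→5 3:p→6,h→3 4:p→4,h→7 5:p→8,h→5 6:p→7,h→6 7:p→9,h→7 8:p→7,h→7 9:p→9,h→9 (ε-aug+det+¬).
'ppphp': |S_i|=[22, 21, 19, 10, 6, 5] end={s0,s18,s26,s27,s31} — reject; 5/5 single-dels accept.
'phppp': run [22, 21, 18, 11, 8, 6] end={s0,s18,s26,s27,s29,s31} — reject; 5/5 single-dels accept.
2 minimals (antichain).

Antichain: [ppphp, phppp].


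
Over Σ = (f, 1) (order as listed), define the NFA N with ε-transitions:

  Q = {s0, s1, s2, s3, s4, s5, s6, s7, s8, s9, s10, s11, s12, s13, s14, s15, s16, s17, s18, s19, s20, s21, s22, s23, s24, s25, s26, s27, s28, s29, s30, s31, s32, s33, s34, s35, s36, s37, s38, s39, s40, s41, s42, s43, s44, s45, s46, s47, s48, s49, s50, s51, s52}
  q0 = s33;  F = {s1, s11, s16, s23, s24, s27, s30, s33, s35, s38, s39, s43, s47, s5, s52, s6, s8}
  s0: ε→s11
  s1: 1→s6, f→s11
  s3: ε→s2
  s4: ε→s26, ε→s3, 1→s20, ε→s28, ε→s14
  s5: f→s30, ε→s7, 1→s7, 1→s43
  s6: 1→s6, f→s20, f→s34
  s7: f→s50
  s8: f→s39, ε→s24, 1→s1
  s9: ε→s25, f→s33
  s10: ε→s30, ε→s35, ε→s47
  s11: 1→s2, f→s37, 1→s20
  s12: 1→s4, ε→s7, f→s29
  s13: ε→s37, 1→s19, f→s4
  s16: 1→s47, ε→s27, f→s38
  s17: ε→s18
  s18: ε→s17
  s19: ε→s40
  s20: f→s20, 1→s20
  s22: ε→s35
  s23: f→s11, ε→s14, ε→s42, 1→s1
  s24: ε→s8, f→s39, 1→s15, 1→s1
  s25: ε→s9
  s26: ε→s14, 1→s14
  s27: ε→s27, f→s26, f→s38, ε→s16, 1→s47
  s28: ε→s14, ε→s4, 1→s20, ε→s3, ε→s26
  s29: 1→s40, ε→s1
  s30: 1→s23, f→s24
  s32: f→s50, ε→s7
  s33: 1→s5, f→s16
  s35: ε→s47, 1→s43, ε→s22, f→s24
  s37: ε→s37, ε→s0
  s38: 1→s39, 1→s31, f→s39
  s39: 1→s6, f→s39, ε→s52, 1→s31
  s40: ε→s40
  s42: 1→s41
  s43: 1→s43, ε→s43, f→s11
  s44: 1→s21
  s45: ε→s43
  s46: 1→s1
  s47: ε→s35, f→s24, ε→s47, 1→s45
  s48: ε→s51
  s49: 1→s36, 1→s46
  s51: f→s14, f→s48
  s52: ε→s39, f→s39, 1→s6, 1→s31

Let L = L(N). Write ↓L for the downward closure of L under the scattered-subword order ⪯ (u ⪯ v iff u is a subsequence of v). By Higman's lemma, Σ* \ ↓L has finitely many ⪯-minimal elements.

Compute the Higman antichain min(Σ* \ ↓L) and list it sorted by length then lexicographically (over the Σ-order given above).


A = [11f1, fff1f, ff11f, 1f111f].

|Q|=53, |F|=17, |δ|=106 (44 ε).
min D↑ (14 st, q0=0, F={13}): 0:f→1,1→2 1:f→3,1→4 2:f→5,1→6 3:f→7,1→7 4:f→8,1→6 5:f→8,1→9 6:f→10,1→6 7:f→7,1→11 8:f→7,1→12 9:f→10,1→12 10:f→10,1→13 11:f→13,1→11 12:f→10,1→11 13:f→13,1→13 [Hopcroft].
'11f1': |S_i|=[32, 27, 18, 7, 2] end={s2,s20} rej; 4/4 del acc.
'fff1f': run [32, 29, 17, 10, 5, 2] end={s20,s34} — reject; 5/5 deletions ∈↓L.
'ff11f': run [32, 29, 17, 13, 5, 2] end={s20,s34} ∉↓L; 5/5 del acc.
'1f111f': N↓-sim [32, 27, 20, 14, 9, 4, 2] end={s20,s34} ∉↓L; 6/6 deletions ∈↓L.
4 obstructions.


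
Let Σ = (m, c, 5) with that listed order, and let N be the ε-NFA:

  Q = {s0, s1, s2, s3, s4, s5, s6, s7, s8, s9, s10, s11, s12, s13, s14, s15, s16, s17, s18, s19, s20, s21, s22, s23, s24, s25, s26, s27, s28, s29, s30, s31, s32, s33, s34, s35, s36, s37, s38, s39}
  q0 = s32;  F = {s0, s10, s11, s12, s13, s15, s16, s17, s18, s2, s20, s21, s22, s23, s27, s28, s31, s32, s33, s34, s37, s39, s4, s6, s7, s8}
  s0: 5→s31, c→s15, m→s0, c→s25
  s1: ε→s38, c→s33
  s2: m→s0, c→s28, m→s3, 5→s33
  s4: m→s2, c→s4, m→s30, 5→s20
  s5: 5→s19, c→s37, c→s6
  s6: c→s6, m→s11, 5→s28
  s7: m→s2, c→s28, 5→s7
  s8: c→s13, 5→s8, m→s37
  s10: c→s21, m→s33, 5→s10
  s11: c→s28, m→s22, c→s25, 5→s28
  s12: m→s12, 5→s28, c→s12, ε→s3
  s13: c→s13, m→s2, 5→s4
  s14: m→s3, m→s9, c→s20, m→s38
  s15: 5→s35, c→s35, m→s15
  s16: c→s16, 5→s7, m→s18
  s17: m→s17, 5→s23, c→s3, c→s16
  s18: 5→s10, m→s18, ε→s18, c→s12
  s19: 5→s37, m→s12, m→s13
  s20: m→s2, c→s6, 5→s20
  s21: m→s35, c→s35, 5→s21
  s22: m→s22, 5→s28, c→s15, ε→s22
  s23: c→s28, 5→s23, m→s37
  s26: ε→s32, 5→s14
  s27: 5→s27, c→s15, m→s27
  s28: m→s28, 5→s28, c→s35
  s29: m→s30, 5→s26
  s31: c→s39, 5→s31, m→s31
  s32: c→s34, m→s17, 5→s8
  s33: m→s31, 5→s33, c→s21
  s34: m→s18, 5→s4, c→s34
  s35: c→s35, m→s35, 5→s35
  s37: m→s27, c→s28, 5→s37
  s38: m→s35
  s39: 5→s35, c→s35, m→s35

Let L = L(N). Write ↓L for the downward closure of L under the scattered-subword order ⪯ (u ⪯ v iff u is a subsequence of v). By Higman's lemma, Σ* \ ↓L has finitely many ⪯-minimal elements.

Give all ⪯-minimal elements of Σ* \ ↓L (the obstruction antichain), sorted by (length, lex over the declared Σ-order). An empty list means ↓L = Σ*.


A = [m5cc, 5mcc, cmc5c, cm5cm, 5mmc5, c55c5c].

|Q|=40, |F|=26, |δ|=106 (5 ε).
min D↑ (27 st, q0=0, F={17}): 0:m→1,c→2,5→3 1:m→1,c→4,5→5 2:m→6,c→2,5→7 3:m→8,c→9,5→3 4:m→6,c→4,5→10 5:m→8,c→11,5→5 6:m→6,c→12,5→13 7:m→14,c→7,5→15 8:m→16,c→11,5→8 9:m→14,c→9,5→7 10:m→14,c→11,5→10 11:m→11,c→17,5→11 12:m→12,c→12,5→11 13:m→18,c→19,5→13 14:m→20,c→11,5→18 15:m→14,c→21,5→15 16:m→16,c→22,5→16 17:m→17,c→17,5→17 18:m→23,c→19,5→18 19:m→17,c→17,5→19 20:m→20,c→22,5→23 21:m→24,c→21,5→11 22:m→22,c→17,5→17 23:m→23,c→25,5→23 24:m→26,c→11,5→11 25:m→17,c→17,5→17 26:m→26,c→22,5→11 [Hopcroft].
'm5cc': run [30, 23, 16, 6, 1] end={s35} ∉↓L; 4/4 deletions ∈↓L.
'5mcc': |S_i|=[30, 24, 16, 6, 1] end={s35} rej; 4/4 single-dels accept.
'cmc5c': |S_i|=[30, 24, 17, 8, 3, 1] end={s35} — reject; 5/5 deletions ∈↓L.
'cm5cm': N↓-sim [30, 24, 17, 7, 3, 1] end={s35} — reject; 5/5 deletions ∈↓L.
'5mmc5': run [30, 24, 16, 10, 4, 1] end={s35} rej; 5/5 single-dels accept.
'c55c5c': N↓-sim [30, 24, 19, 17, 9, 3, 1] end={s35} — reject; 6/6 single-dels accept.
6 obstructions.


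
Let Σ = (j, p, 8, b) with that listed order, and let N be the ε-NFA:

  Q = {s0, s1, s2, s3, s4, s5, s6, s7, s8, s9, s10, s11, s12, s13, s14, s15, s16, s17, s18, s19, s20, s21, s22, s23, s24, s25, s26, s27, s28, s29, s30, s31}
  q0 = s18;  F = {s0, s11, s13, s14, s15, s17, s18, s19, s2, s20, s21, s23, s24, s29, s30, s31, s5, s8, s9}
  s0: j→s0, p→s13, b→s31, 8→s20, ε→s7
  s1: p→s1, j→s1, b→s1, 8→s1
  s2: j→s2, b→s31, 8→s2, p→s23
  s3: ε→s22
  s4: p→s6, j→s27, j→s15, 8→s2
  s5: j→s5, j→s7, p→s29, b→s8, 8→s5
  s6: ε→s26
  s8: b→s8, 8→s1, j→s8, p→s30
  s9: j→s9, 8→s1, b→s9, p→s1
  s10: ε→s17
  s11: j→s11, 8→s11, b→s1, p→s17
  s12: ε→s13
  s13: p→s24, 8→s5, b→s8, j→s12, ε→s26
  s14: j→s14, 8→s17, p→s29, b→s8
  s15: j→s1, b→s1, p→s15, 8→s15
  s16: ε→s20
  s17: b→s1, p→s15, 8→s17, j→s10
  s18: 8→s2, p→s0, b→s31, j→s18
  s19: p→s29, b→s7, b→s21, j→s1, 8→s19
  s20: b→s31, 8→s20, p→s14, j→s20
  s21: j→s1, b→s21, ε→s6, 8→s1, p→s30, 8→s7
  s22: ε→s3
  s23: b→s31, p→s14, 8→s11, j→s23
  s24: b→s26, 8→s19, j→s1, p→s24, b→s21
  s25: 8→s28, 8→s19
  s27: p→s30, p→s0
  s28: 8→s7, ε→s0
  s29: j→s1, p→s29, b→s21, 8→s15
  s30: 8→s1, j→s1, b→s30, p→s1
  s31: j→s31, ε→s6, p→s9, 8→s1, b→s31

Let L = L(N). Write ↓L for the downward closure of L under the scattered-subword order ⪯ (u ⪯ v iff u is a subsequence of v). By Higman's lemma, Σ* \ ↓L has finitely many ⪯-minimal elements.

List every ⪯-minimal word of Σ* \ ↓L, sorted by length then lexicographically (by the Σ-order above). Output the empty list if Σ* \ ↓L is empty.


A = [b8, bpp, pppj, 8p8b].

|Q|=32, |F|=19, |δ|=104 (11 ε).
min D↑ (20 st, q0=0, F={8}): 0:j→0,p→1,8→2,b→3 1:j→1,p→4,8→5,b→3 2:j→2,p→6,8→2,b→3 3:j→3,p→7,8→8,b→3 4:j→4,p→9,8→10,b→11 5:j→5,p→12,8→5,b→3 6:j→6,p→12,8→13,b→3 7:j→7,p→8,8→8,b→7 8:j→8,p→8,8→8,b→8 9:j→8,p→9,8→14,b→15 10:j→10,p→16,8→10,b→11 11:j→11,p→17,8→8,b→11 12:j→12,p→16,8→18,b→11 13:j→13,p→18,8→13,b→8 14:j→8,p→16,8→14,b→15 15:j→8,p→17,8→8,b→15 16:j→8,p→16,8→19,b→15 17:j→8,p→8,8→8,b→17 18:j→18,p→19,8→18,b→8 19:j→8,p→19,8→19,b→8 [Hopcroft].
'b8': run [25, 9, 2] end={s1,s7} — reject; 2/2 single-dels accept.
'bpp': run [25, 9, 3, 1] end={s1} — reject; 3/3 single-dels accept.
'pppj': N↓-sim [25, 23, 18, 10, 1] end={s1} — reject; 4/4 del acc.
'8p8b': N↓-sim [25, 20, 16, 6, 1] end={s1} rej; 4/4 del acc.
4 minimals (antichain).
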